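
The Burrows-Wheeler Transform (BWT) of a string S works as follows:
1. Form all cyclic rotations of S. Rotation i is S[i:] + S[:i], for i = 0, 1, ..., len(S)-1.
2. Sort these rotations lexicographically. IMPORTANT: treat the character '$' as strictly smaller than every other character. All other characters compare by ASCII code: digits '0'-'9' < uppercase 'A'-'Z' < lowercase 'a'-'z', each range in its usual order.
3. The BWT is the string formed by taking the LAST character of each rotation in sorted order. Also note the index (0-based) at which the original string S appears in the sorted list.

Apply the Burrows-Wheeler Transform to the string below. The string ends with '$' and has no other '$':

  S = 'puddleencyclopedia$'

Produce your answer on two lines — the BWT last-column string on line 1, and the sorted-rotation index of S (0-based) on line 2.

All 19 rotations (rotation i = S[i:]+S[:i]):
  rot[0] = puddleencyclopedia$
  rot[1] = uddleencyclopedia$p
  rot[2] = ddleencyclopedia$pu
  rot[3] = dleencyclopedia$pud
  rot[4] = leencyclopedia$pudd
  rot[5] = eencyclopedia$puddl
  rot[6] = encyclopedia$puddle
  rot[7] = ncyclopedia$puddlee
  rot[8] = cyclopedia$puddleen
  rot[9] = yclopedia$puddleenc
  rot[10] = clopedia$puddleency
  rot[11] = lopedia$puddleencyc
  rot[12] = opedia$puddleencycl
  rot[13] = pedia$puddleencyclo
  rot[14] = edia$puddleencyclop
  rot[15] = dia$puddleencyclope
  rot[16] = ia$puddleencycloped
  rot[17] = a$puddleencyclopedi
  rot[18] = $puddleencyclopedia
Sorted (with $ < everything):
  sorted[0] = $puddleencyclopedia  (last char: 'a')
  sorted[1] = a$puddleencyclopedi  (last char: 'i')
  sorted[2] = clopedia$puddleency  (last char: 'y')
  sorted[3] = cyclopedia$puddleen  (last char: 'n')
  sorted[4] = ddleencyclopedia$pu  (last char: 'u')
  sorted[5] = dia$puddleencyclope  (last char: 'e')
  sorted[6] = dleencyclopedia$pud  (last char: 'd')
  sorted[7] = edia$puddleencyclop  (last char: 'p')
  sorted[8] = eencyclopedia$puddl  (last char: 'l')
  sorted[9] = encyclopedia$puddle  (last char: 'e')
  sorted[10] = ia$puddleencycloped  (last char: 'd')
  sorted[11] = leencyclopedia$pudd  (last char: 'd')
  sorted[12] = lopedia$puddleencyc  (last char: 'c')
  sorted[13] = ncyclopedia$puddlee  (last char: 'e')
  sorted[14] = opedia$puddleencycl  (last char: 'l')
  sorted[15] = pedia$puddleencyclo  (last char: 'o')
  sorted[16] = puddleencyclopedia$  (last char: '$')
  sorted[17] = uddleencyclopedia$p  (last char: 'p')
  sorted[18] = yclopedia$puddleenc  (last char: 'c')
Last column: aiynuedpleddcelo$pc
Original string S is at sorted index 16

Answer: aiynuedpleddcelo$pc
16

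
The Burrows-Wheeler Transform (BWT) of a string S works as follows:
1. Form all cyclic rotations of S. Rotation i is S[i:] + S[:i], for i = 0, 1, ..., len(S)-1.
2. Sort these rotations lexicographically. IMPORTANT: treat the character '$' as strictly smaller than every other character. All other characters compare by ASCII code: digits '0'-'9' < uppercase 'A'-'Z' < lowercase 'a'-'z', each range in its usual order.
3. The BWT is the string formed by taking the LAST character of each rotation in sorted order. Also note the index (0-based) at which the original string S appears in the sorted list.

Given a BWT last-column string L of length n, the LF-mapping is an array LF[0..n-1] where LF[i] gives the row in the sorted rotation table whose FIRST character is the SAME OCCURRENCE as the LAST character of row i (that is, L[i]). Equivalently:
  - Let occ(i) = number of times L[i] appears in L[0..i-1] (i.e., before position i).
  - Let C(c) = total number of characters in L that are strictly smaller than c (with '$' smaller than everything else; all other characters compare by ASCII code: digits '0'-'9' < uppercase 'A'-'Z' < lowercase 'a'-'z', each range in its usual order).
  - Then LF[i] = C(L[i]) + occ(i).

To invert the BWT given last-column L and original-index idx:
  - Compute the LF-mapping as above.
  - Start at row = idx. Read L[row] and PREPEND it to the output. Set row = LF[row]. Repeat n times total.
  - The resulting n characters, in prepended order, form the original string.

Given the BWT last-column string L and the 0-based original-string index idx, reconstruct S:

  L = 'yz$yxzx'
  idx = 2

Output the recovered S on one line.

Answer: xzzxyy$

Derivation:
LF mapping: 3 5 0 4 1 6 2
Walk LF starting at row 2, prepending L[row]:
  step 1: row=2, L[2]='$', prepend. Next row=LF[2]=0
  step 2: row=0, L[0]='y', prepend. Next row=LF[0]=3
  step 3: row=3, L[3]='y', prepend. Next row=LF[3]=4
  step 4: row=4, L[4]='x', prepend. Next row=LF[4]=1
  step 5: row=1, L[1]='z', prepend. Next row=LF[1]=5
  step 6: row=5, L[5]='z', prepend. Next row=LF[5]=6
  step 7: row=6, L[6]='x', prepend. Next row=LF[6]=2
Reversed output: xzzxyy$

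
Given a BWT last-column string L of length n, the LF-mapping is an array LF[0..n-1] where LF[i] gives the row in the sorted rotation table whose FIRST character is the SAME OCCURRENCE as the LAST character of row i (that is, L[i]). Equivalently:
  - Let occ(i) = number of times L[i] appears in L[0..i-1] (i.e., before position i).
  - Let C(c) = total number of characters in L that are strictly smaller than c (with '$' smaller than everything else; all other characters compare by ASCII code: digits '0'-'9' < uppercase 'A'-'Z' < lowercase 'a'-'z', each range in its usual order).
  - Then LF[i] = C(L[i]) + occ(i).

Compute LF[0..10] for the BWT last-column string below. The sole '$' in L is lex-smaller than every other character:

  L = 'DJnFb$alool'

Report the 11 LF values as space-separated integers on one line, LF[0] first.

Answer: 1 3 8 2 5 0 4 6 9 10 7

Derivation:
Char counts: '$':1, 'D':1, 'F':1, 'J':1, 'a':1, 'b':1, 'l':2, 'n':1, 'o':2
C (first-col start): C('$')=0, C('D')=1, C('F')=2, C('J')=3, C('a')=4, C('b')=5, C('l')=6, C('n')=8, C('o')=9
L[0]='D': occ=0, LF[0]=C('D')+0=1+0=1
L[1]='J': occ=0, LF[1]=C('J')+0=3+0=3
L[2]='n': occ=0, LF[2]=C('n')+0=8+0=8
L[3]='F': occ=0, LF[3]=C('F')+0=2+0=2
L[4]='b': occ=0, LF[4]=C('b')+0=5+0=5
L[5]='$': occ=0, LF[5]=C('$')+0=0+0=0
L[6]='a': occ=0, LF[6]=C('a')+0=4+0=4
L[7]='l': occ=0, LF[7]=C('l')+0=6+0=6
L[8]='o': occ=0, LF[8]=C('o')+0=9+0=9
L[9]='o': occ=1, LF[9]=C('o')+1=9+1=10
L[10]='l': occ=1, LF[10]=C('l')+1=6+1=7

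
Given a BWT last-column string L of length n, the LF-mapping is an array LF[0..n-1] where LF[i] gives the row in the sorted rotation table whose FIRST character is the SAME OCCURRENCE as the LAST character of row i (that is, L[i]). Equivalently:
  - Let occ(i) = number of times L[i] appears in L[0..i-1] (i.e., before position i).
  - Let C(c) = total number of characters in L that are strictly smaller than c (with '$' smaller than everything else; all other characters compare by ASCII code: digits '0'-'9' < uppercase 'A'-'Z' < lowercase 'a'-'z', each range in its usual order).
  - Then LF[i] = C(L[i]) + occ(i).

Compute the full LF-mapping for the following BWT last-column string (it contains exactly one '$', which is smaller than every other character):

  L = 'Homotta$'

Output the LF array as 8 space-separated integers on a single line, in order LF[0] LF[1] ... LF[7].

Char counts: '$':1, 'H':1, 'a':1, 'm':1, 'o':2, 't':2
C (first-col start): C('$')=0, C('H')=1, C('a')=2, C('m')=3, C('o')=4, C('t')=6
L[0]='H': occ=0, LF[0]=C('H')+0=1+0=1
L[1]='o': occ=0, LF[1]=C('o')+0=4+0=4
L[2]='m': occ=0, LF[2]=C('m')+0=3+0=3
L[3]='o': occ=1, LF[3]=C('o')+1=4+1=5
L[4]='t': occ=0, LF[4]=C('t')+0=6+0=6
L[5]='t': occ=1, LF[5]=C('t')+1=6+1=7
L[6]='a': occ=0, LF[6]=C('a')+0=2+0=2
L[7]='$': occ=0, LF[7]=C('$')+0=0+0=0

Answer: 1 4 3 5 6 7 2 0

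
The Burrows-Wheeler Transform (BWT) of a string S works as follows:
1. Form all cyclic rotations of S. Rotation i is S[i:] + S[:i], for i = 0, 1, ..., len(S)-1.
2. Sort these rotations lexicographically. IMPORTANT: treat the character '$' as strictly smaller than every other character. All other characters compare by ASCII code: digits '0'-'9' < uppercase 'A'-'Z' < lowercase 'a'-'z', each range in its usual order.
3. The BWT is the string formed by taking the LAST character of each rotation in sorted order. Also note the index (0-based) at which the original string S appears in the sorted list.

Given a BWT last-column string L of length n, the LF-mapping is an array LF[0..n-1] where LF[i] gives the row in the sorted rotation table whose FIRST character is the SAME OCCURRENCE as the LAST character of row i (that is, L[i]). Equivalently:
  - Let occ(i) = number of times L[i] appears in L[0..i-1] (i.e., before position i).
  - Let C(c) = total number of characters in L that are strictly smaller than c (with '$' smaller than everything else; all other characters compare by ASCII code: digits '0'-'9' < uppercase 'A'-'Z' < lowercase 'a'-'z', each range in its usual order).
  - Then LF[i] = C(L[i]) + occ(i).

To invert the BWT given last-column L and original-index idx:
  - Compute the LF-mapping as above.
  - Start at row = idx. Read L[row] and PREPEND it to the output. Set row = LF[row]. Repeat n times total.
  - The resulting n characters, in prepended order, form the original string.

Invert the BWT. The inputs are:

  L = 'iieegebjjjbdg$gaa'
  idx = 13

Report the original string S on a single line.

LF mapping: 12 13 6 7 9 8 3 14 15 16 4 5 10 0 11 1 2
Walk LF starting at row 13, prepending L[row]:
  step 1: row=13, L[13]='$', prepend. Next row=LF[13]=0
  step 2: row=0, L[0]='i', prepend. Next row=LF[0]=12
  step 3: row=12, L[12]='g', prepend. Next row=LF[12]=10
  step 4: row=10, L[10]='b', prepend. Next row=LF[10]=4
  step 5: row=4, L[4]='g', prepend. Next row=LF[4]=9
  step 6: row=9, L[9]='j', prepend. Next row=LF[9]=16
  step 7: row=16, L[16]='a', prepend. Next row=LF[16]=2
  step 8: row=2, L[2]='e', prepend. Next row=LF[2]=6
  step 9: row=6, L[6]='b', prepend. Next row=LF[6]=3
  step 10: row=3, L[3]='e', prepend. Next row=LF[3]=7
  step 11: row=7, L[7]='j', prepend. Next row=LF[7]=14
  step 12: row=14, L[14]='g', prepend. Next row=LF[14]=11
  step 13: row=11, L[11]='d', prepend. Next row=LF[11]=5
  step 14: row=5, L[5]='e', prepend. Next row=LF[5]=8
  step 15: row=8, L[8]='j', prepend. Next row=LF[8]=15
  step 16: row=15, L[15]='a', prepend. Next row=LF[15]=1
  step 17: row=1, L[1]='i', prepend. Next row=LF[1]=13
Reversed output: iajedgjebeajgbgi$

Answer: iajedgjebeajgbgi$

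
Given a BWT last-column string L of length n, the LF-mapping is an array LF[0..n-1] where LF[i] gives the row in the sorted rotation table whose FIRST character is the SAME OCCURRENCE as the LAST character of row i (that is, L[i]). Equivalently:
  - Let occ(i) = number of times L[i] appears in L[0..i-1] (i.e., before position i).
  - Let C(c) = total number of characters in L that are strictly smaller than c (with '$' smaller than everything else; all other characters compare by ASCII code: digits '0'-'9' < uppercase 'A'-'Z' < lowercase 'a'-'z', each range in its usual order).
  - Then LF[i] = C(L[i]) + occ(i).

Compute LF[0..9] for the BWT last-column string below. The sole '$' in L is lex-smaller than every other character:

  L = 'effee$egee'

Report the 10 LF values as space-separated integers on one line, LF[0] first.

Char counts: '$':1, 'e':6, 'f':2, 'g':1
C (first-col start): C('$')=0, C('e')=1, C('f')=7, C('g')=9
L[0]='e': occ=0, LF[0]=C('e')+0=1+0=1
L[1]='f': occ=0, LF[1]=C('f')+0=7+0=7
L[2]='f': occ=1, LF[2]=C('f')+1=7+1=8
L[3]='e': occ=1, LF[3]=C('e')+1=1+1=2
L[4]='e': occ=2, LF[4]=C('e')+2=1+2=3
L[5]='$': occ=0, LF[5]=C('$')+0=0+0=0
L[6]='e': occ=3, LF[6]=C('e')+3=1+3=4
L[7]='g': occ=0, LF[7]=C('g')+0=9+0=9
L[8]='e': occ=4, LF[8]=C('e')+4=1+4=5
L[9]='e': occ=5, LF[9]=C('e')+5=1+5=6

Answer: 1 7 8 2 3 0 4 9 5 6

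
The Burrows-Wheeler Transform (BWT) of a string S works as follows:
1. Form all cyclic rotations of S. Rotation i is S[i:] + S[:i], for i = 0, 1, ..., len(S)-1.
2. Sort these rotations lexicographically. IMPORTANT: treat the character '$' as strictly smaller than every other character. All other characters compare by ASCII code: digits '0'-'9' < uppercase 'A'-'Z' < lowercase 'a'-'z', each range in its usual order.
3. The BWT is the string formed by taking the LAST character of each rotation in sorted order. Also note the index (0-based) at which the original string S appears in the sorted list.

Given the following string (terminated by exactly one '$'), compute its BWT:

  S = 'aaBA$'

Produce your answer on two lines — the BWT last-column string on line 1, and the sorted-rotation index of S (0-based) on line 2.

All 5 rotations (rotation i = S[i:]+S[:i]):
  rot[0] = aaBA$
  rot[1] = aBA$a
  rot[2] = BA$aa
  rot[3] = A$aaB
  rot[4] = $aaBA
Sorted (with $ < everything):
  sorted[0] = $aaBA  (last char: 'A')
  sorted[1] = A$aaB  (last char: 'B')
  sorted[2] = BA$aa  (last char: 'a')
  sorted[3] = aBA$a  (last char: 'a')
  sorted[4] = aaBA$  (last char: '$')
Last column: ABaa$
Original string S is at sorted index 4

Answer: ABaa$
4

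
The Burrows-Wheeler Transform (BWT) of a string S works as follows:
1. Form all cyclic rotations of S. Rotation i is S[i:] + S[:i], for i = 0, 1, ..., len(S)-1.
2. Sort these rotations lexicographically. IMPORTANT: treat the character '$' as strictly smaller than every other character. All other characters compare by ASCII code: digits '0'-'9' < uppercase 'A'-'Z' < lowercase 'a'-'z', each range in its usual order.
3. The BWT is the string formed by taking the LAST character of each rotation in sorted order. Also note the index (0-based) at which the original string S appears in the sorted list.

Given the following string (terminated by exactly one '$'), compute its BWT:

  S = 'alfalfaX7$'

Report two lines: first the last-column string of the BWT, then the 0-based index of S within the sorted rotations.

All 10 rotations (rotation i = S[i:]+S[:i]):
  rot[0] = alfalfaX7$
  rot[1] = lfalfaX7$a
  rot[2] = falfaX7$al
  rot[3] = alfaX7$alf
  rot[4] = lfaX7$alfa
  rot[5] = faX7$alfal
  rot[6] = aX7$alfalf
  rot[7] = X7$alfalfa
  rot[8] = 7$alfalfaX
  rot[9] = $alfalfaX7
Sorted (with $ < everything):
  sorted[0] = $alfalfaX7  (last char: '7')
  sorted[1] = 7$alfalfaX  (last char: 'X')
  sorted[2] = X7$alfalfa  (last char: 'a')
  sorted[3] = aX7$alfalf  (last char: 'f')
  sorted[4] = alfaX7$alf  (last char: 'f')
  sorted[5] = alfalfaX7$  (last char: '$')
  sorted[6] = faX7$alfal  (last char: 'l')
  sorted[7] = falfaX7$al  (last char: 'l')
  sorted[8] = lfaX7$alfa  (last char: 'a')
  sorted[9] = lfalfaX7$a  (last char: 'a')
Last column: 7Xaff$llaa
Original string S is at sorted index 5

Answer: 7Xaff$llaa
5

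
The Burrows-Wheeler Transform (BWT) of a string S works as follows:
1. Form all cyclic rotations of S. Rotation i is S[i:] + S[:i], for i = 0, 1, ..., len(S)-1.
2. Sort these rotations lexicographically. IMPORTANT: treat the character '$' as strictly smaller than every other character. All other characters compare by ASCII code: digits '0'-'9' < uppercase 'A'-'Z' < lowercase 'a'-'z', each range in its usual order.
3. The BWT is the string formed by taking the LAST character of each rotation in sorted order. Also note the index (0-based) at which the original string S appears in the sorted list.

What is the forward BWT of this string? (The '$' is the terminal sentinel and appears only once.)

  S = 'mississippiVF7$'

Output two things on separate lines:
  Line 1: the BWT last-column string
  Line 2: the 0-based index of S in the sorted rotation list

All 15 rotations (rotation i = S[i:]+S[:i]):
  rot[0] = mississippiVF7$
  rot[1] = ississippiVF7$m
  rot[2] = ssissippiVF7$mi
  rot[3] = sissippiVF7$mis
  rot[4] = issippiVF7$miss
  rot[5] = ssippiVF7$missi
  rot[6] = sippiVF7$missis
  rot[7] = ippiVF7$mississ
  rot[8] = ppiVF7$mississi
  rot[9] = piVF7$mississip
  rot[10] = iVF7$mississipp
  rot[11] = VF7$mississippi
  rot[12] = F7$mississippiV
  rot[13] = 7$mississippiVF
  rot[14] = $mississippiVF7
Sorted (with $ < everything):
  sorted[0] = $mississippiVF7  (last char: '7')
  sorted[1] = 7$mississippiVF  (last char: 'F')
  sorted[2] = F7$mississippiV  (last char: 'V')
  sorted[3] = VF7$mississippi  (last char: 'i')
  sorted[4] = iVF7$mississipp  (last char: 'p')
  sorted[5] = ippiVF7$mississ  (last char: 's')
  sorted[6] = issippiVF7$miss  (last char: 's')
  sorted[7] = ississippiVF7$m  (last char: 'm')
  sorted[8] = mississippiVF7$  (last char: '$')
  sorted[9] = piVF7$mississip  (last char: 'p')
  sorted[10] = ppiVF7$mississi  (last char: 'i')
  sorted[11] = sippiVF7$missis  (last char: 's')
  sorted[12] = sissippiVF7$mis  (last char: 's')
  sorted[13] = ssippiVF7$missi  (last char: 'i')
  sorted[14] = ssissippiVF7$mi  (last char: 'i')
Last column: 7FVipssm$pissii
Original string S is at sorted index 8

Answer: 7FVipssm$pissii
8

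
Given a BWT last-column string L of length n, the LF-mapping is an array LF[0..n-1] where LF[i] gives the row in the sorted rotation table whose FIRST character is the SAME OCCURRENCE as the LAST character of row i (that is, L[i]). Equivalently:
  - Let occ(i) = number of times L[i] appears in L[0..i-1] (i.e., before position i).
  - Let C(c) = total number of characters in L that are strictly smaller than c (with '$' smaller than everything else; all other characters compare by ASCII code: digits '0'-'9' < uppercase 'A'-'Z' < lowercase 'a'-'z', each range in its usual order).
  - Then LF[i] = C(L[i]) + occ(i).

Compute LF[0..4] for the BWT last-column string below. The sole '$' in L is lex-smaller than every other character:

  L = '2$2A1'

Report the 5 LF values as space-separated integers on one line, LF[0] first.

Answer: 2 0 3 4 1

Derivation:
Char counts: '$':1, '1':1, '2':2, 'A':1
C (first-col start): C('$')=0, C('1')=1, C('2')=2, C('A')=4
L[0]='2': occ=0, LF[0]=C('2')+0=2+0=2
L[1]='$': occ=0, LF[1]=C('$')+0=0+0=0
L[2]='2': occ=1, LF[2]=C('2')+1=2+1=3
L[3]='A': occ=0, LF[3]=C('A')+0=4+0=4
L[4]='1': occ=0, LF[4]=C('1')+0=1+0=1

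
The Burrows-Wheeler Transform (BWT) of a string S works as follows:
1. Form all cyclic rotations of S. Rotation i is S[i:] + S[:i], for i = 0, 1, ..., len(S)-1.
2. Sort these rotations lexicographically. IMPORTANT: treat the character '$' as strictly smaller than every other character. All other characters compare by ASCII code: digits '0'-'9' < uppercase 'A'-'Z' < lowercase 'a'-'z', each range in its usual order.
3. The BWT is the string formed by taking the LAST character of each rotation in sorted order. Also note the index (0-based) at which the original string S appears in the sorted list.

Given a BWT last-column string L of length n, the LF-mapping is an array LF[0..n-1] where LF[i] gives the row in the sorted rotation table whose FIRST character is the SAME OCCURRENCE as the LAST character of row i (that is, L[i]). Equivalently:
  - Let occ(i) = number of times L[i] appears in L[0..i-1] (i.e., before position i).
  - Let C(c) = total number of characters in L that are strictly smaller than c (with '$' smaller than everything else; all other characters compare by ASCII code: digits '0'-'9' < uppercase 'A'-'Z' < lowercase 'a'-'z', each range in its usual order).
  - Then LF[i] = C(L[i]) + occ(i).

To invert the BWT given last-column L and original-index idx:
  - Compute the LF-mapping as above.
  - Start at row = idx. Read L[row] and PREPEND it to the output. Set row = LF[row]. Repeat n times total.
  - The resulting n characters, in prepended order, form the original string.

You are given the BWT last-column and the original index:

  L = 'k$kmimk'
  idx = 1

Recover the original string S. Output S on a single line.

Answer: ikmmkk$

Derivation:
LF mapping: 2 0 3 5 1 6 4
Walk LF starting at row 1, prepending L[row]:
  step 1: row=1, L[1]='$', prepend. Next row=LF[1]=0
  step 2: row=0, L[0]='k', prepend. Next row=LF[0]=2
  step 3: row=2, L[2]='k', prepend. Next row=LF[2]=3
  step 4: row=3, L[3]='m', prepend. Next row=LF[3]=5
  step 5: row=5, L[5]='m', prepend. Next row=LF[5]=6
  step 6: row=6, L[6]='k', prepend. Next row=LF[6]=4
  step 7: row=4, L[4]='i', prepend. Next row=LF[4]=1
Reversed output: ikmmkk$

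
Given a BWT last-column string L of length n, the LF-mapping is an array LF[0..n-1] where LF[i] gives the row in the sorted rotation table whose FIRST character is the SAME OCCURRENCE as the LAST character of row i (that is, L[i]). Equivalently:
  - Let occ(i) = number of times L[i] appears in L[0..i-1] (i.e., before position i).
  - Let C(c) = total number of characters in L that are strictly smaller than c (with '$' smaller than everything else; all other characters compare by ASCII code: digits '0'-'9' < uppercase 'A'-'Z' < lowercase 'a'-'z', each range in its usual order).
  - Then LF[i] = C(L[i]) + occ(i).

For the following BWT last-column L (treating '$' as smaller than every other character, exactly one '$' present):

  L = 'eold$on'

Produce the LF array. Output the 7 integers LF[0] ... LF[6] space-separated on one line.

Char counts: '$':1, 'd':1, 'e':1, 'l':1, 'n':1, 'o':2
C (first-col start): C('$')=0, C('d')=1, C('e')=2, C('l')=3, C('n')=4, C('o')=5
L[0]='e': occ=0, LF[0]=C('e')+0=2+0=2
L[1]='o': occ=0, LF[1]=C('o')+0=5+0=5
L[2]='l': occ=0, LF[2]=C('l')+0=3+0=3
L[3]='d': occ=0, LF[3]=C('d')+0=1+0=1
L[4]='$': occ=0, LF[4]=C('$')+0=0+0=0
L[5]='o': occ=1, LF[5]=C('o')+1=5+1=6
L[6]='n': occ=0, LF[6]=C('n')+0=4+0=4

Answer: 2 5 3 1 0 6 4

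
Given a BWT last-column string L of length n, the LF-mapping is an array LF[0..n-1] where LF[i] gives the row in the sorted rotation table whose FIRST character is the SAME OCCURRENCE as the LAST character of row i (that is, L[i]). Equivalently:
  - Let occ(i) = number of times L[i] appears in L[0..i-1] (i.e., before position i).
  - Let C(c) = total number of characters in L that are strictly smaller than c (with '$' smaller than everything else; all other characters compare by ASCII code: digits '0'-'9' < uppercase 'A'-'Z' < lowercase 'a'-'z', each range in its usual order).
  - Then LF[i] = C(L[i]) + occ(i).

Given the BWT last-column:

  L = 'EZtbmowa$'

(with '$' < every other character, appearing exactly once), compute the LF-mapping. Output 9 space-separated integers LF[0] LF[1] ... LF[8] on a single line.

Char counts: '$':1, 'E':1, 'Z':1, 'a':1, 'b':1, 'm':1, 'o':1, 't':1, 'w':1
C (first-col start): C('$')=0, C('E')=1, C('Z')=2, C('a')=3, C('b')=4, C('m')=5, C('o')=6, C('t')=7, C('w')=8
L[0]='E': occ=0, LF[0]=C('E')+0=1+0=1
L[1]='Z': occ=0, LF[1]=C('Z')+0=2+0=2
L[2]='t': occ=0, LF[2]=C('t')+0=7+0=7
L[3]='b': occ=0, LF[3]=C('b')+0=4+0=4
L[4]='m': occ=0, LF[4]=C('m')+0=5+0=5
L[5]='o': occ=0, LF[5]=C('o')+0=6+0=6
L[6]='w': occ=0, LF[6]=C('w')+0=8+0=8
L[7]='a': occ=0, LF[7]=C('a')+0=3+0=3
L[8]='$': occ=0, LF[8]=C('$')+0=0+0=0

Answer: 1 2 7 4 5 6 8 3 0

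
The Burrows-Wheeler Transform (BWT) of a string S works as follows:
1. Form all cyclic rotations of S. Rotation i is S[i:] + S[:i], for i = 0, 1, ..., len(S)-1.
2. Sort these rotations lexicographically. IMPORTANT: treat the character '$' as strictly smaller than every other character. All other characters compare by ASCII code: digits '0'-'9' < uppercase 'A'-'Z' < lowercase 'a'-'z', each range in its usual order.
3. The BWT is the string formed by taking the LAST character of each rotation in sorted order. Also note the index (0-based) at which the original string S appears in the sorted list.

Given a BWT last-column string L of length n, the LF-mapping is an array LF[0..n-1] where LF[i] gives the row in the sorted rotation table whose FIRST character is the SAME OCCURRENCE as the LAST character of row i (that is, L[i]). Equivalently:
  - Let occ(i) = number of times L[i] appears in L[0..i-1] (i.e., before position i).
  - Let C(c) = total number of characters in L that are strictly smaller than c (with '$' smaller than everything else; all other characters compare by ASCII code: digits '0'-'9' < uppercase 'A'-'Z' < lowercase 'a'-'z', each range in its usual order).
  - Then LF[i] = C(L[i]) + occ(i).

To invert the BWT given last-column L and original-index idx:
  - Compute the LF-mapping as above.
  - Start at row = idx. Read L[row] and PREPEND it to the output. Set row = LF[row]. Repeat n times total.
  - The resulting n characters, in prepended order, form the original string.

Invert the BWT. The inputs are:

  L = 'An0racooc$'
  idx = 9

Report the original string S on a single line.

Answer: raccoon0A$

Derivation:
LF mapping: 2 6 1 9 3 4 7 8 5 0
Walk LF starting at row 9, prepending L[row]:
  step 1: row=9, L[9]='$', prepend. Next row=LF[9]=0
  step 2: row=0, L[0]='A', prepend. Next row=LF[0]=2
  step 3: row=2, L[2]='0', prepend. Next row=LF[2]=1
  step 4: row=1, L[1]='n', prepend. Next row=LF[1]=6
  step 5: row=6, L[6]='o', prepend. Next row=LF[6]=7
  step 6: row=7, L[7]='o', prepend. Next row=LF[7]=8
  step 7: row=8, L[8]='c', prepend. Next row=LF[8]=5
  step 8: row=5, L[5]='c', prepend. Next row=LF[5]=4
  step 9: row=4, L[4]='a', prepend. Next row=LF[4]=3
  step 10: row=3, L[3]='r', prepend. Next row=LF[3]=9
Reversed output: raccoon0A$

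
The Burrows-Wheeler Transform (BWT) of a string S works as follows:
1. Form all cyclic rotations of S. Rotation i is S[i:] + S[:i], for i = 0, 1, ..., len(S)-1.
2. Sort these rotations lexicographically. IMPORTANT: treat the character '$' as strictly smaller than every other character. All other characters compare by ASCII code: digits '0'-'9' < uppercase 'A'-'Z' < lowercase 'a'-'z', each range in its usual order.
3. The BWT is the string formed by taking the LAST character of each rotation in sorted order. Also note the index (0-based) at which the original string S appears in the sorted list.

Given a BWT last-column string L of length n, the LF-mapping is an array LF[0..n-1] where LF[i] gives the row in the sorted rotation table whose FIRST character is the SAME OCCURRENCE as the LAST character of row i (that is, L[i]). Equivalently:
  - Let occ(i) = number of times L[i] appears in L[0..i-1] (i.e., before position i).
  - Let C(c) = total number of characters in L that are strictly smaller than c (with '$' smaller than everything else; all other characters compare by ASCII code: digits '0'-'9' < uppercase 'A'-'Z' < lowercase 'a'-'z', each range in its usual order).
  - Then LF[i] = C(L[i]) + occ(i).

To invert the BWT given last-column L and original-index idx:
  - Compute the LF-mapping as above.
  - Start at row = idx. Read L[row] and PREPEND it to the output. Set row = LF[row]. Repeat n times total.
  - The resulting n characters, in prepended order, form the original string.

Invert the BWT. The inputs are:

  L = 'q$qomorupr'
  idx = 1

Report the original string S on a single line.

Answer: mprurqooq$

Derivation:
LF mapping: 5 0 6 2 1 3 7 9 4 8
Walk LF starting at row 1, prepending L[row]:
  step 1: row=1, L[1]='$', prepend. Next row=LF[1]=0
  step 2: row=0, L[0]='q', prepend. Next row=LF[0]=5
  step 3: row=5, L[5]='o', prepend. Next row=LF[5]=3
  step 4: row=3, L[3]='o', prepend. Next row=LF[3]=2
  step 5: row=2, L[2]='q', prepend. Next row=LF[2]=6
  step 6: row=6, L[6]='r', prepend. Next row=LF[6]=7
  step 7: row=7, L[7]='u', prepend. Next row=LF[7]=9
  step 8: row=9, L[9]='r', prepend. Next row=LF[9]=8
  step 9: row=8, L[8]='p', prepend. Next row=LF[8]=4
  step 10: row=4, L[4]='m', prepend. Next row=LF[4]=1
Reversed output: mprurqooq$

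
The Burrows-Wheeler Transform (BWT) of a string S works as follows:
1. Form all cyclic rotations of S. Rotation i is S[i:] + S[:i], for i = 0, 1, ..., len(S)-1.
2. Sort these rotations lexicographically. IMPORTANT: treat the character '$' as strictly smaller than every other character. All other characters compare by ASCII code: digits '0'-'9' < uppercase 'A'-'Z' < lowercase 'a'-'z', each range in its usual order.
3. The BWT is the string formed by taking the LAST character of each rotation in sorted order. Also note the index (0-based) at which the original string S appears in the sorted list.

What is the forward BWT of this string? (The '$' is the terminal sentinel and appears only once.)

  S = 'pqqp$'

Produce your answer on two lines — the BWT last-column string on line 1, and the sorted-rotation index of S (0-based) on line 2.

Answer: pq$qp
2

Derivation:
All 5 rotations (rotation i = S[i:]+S[:i]):
  rot[0] = pqqp$
  rot[1] = qqp$p
  rot[2] = qp$pq
  rot[3] = p$pqq
  rot[4] = $pqqp
Sorted (with $ < everything):
  sorted[0] = $pqqp  (last char: 'p')
  sorted[1] = p$pqq  (last char: 'q')
  sorted[2] = pqqp$  (last char: '$')
  sorted[3] = qp$pq  (last char: 'q')
  sorted[4] = qqp$p  (last char: 'p')
Last column: pq$qp
Original string S is at sorted index 2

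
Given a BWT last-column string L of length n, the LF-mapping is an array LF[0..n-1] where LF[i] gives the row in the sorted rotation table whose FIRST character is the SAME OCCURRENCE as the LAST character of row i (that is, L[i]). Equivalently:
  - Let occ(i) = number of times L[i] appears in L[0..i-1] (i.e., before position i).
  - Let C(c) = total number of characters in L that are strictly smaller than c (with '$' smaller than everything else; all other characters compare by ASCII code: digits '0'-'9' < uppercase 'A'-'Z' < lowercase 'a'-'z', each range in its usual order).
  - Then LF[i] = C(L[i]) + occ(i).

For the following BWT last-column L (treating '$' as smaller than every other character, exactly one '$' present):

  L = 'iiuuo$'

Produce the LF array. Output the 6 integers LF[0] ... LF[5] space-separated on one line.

Answer: 1 2 4 5 3 0

Derivation:
Char counts: '$':1, 'i':2, 'o':1, 'u':2
C (first-col start): C('$')=0, C('i')=1, C('o')=3, C('u')=4
L[0]='i': occ=0, LF[0]=C('i')+0=1+0=1
L[1]='i': occ=1, LF[1]=C('i')+1=1+1=2
L[2]='u': occ=0, LF[2]=C('u')+0=4+0=4
L[3]='u': occ=1, LF[3]=C('u')+1=4+1=5
L[4]='o': occ=0, LF[4]=C('o')+0=3+0=3
L[5]='$': occ=0, LF[5]=C('$')+0=0+0=0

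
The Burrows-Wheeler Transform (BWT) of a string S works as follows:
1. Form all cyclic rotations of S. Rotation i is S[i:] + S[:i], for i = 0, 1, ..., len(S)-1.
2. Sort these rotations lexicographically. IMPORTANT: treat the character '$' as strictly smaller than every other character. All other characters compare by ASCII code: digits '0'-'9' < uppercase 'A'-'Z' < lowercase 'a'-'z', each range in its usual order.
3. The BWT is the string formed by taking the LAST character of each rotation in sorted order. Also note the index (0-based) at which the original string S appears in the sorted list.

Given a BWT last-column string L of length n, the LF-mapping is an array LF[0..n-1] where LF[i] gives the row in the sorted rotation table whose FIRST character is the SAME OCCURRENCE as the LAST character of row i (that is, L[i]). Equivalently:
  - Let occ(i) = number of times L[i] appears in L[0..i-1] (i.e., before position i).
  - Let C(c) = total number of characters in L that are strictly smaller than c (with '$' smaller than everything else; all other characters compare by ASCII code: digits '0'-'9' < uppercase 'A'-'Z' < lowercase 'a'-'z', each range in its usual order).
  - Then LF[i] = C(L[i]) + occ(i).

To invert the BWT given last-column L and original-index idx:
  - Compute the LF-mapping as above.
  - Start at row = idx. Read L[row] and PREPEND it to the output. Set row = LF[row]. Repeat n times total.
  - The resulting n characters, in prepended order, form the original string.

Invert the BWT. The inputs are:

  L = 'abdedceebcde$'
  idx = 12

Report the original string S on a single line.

LF mapping: 1 2 6 9 7 4 10 11 3 5 8 12 0
Walk LF starting at row 12, prepending L[row]:
  step 1: row=12, L[12]='$', prepend. Next row=LF[12]=0
  step 2: row=0, L[0]='a', prepend. Next row=LF[0]=1
  step 3: row=1, L[1]='b', prepend. Next row=LF[1]=2
  step 4: row=2, L[2]='d', prepend. Next row=LF[2]=6
  step 5: row=6, L[6]='e', prepend. Next row=LF[6]=10
  step 6: row=10, L[10]='d', prepend. Next row=LF[10]=8
  step 7: row=8, L[8]='b', prepend. Next row=LF[8]=3
  step 8: row=3, L[3]='e', prepend. Next row=LF[3]=9
  step 9: row=9, L[9]='c', prepend. Next row=LF[9]=5
  step 10: row=5, L[5]='c', prepend. Next row=LF[5]=4
  step 11: row=4, L[4]='d', prepend. Next row=LF[4]=7
  step 12: row=7, L[7]='e', prepend. Next row=LF[7]=11
  step 13: row=11, L[11]='e', prepend. Next row=LF[11]=12
Reversed output: eedccebdedba$

Answer: eedccebdedba$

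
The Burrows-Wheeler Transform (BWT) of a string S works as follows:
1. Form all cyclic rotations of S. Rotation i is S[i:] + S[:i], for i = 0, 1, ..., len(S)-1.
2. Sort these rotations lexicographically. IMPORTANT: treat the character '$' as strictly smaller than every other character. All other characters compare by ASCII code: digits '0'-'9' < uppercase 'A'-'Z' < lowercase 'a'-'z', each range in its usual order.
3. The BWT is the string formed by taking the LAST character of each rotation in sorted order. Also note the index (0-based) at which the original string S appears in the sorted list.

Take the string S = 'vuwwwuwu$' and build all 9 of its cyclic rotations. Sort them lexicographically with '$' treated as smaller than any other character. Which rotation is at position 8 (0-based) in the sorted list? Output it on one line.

All 9 rotations (rotation i = S[i:]+S[:i]):
  rot[0] = vuwwwuwu$
  rot[1] = uwwwuwu$v
  rot[2] = wwwuwu$vu
  rot[3] = wwuwu$vuw
  rot[4] = wuwu$vuww
  rot[5] = uwu$vuwww
  rot[6] = wu$vuwwwu
  rot[7] = u$vuwwwuw
  rot[8] = $vuwwwuwu
Sorted (with $ < everything):
  sorted[0] = $vuwwwuwu
  sorted[1] = u$vuwwwuw
  sorted[2] = uwu$vuwww
  sorted[3] = uwwwuwu$v
  sorted[4] = vuwwwuwu$
  sorted[5] = wu$vuwwwu
  sorted[6] = wuwu$vuww
  sorted[7] = wwuwu$vuw
  sorted[8] = wwwuwu$vu
sorted[8] = wwwuwu$vu

Answer: wwwuwu$vu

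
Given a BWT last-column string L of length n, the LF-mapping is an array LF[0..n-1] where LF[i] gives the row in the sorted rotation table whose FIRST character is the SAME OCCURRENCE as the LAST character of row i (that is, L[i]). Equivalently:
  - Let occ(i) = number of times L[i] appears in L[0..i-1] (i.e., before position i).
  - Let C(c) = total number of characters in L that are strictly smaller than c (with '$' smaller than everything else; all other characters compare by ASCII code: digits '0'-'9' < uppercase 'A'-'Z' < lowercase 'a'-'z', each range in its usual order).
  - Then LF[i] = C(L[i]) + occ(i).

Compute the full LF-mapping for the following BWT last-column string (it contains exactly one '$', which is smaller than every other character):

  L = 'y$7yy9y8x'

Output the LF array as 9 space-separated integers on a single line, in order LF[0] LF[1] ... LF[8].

Answer: 5 0 1 6 7 3 8 2 4

Derivation:
Char counts: '$':1, '7':1, '8':1, '9':1, 'x':1, 'y':4
C (first-col start): C('$')=0, C('7')=1, C('8')=2, C('9')=3, C('x')=4, C('y')=5
L[0]='y': occ=0, LF[0]=C('y')+0=5+0=5
L[1]='$': occ=0, LF[1]=C('$')+0=0+0=0
L[2]='7': occ=0, LF[2]=C('7')+0=1+0=1
L[3]='y': occ=1, LF[3]=C('y')+1=5+1=6
L[4]='y': occ=2, LF[4]=C('y')+2=5+2=7
L[5]='9': occ=0, LF[5]=C('9')+0=3+0=3
L[6]='y': occ=3, LF[6]=C('y')+3=5+3=8
L[7]='8': occ=0, LF[7]=C('8')+0=2+0=2
L[8]='x': occ=0, LF[8]=C('x')+0=4+0=4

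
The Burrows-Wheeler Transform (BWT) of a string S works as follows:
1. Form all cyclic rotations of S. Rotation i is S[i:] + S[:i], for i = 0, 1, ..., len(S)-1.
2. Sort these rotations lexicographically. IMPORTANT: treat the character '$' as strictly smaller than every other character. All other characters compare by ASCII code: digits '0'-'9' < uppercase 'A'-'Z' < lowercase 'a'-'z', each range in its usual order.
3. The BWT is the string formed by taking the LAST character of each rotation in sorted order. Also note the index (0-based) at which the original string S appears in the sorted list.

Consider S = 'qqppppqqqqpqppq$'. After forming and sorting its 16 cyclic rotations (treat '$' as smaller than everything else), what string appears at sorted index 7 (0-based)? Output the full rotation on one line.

All 16 rotations (rotation i = S[i:]+S[:i]):
  rot[0] = qqppppqqqqpqppq$
  rot[1] = qppppqqqqpqppq$q
  rot[2] = ppppqqqqpqppq$qq
  rot[3] = pppqqqqpqppq$qqp
  rot[4] = ppqqqqpqppq$qqpp
  rot[5] = pqqqqpqppq$qqppp
  rot[6] = qqqqpqppq$qqpppp
  rot[7] = qqqpqppq$qqppppq
  rot[8] = qqpqppq$qqppppqq
  rot[9] = qpqppq$qqppppqqq
  rot[10] = pqppq$qqppppqqqq
  rot[11] = qppq$qqppppqqqqp
  rot[12] = ppq$qqppppqqqqpq
  rot[13] = pq$qqppppqqqqpqp
  rot[14] = q$qqppppqqqqpqpp
  rot[15] = $qqppppqqqqpqppq
Sorted (with $ < everything):
  sorted[0] = $qqppppqqqqpqppq
  sorted[1] = ppppqqqqpqppq$qq
  sorted[2] = pppqqqqpqppq$qqp
  sorted[3] = ppq$qqppppqqqqpq
  sorted[4] = ppqqqqpqppq$qqpp
  sorted[5] = pq$qqppppqqqqpqp
  sorted[6] = pqppq$qqppppqqqq
  sorted[7] = pqqqqpqppq$qqppp
  sorted[8] = q$qqppppqqqqpqpp
  sorted[9] = qppppqqqqpqppq$q
  sorted[10] = qppq$qqppppqqqqp
  sorted[11] = qpqppq$qqppppqqq
  sorted[12] = qqppppqqqqpqppq$
  sorted[13] = qqpqppq$qqppppqq
  sorted[14] = qqqpqppq$qqppppq
  sorted[15] = qqqqpqppq$qqpppp
sorted[7] = pqqqqpqppq$qqppp

Answer: pqqqqpqppq$qqppp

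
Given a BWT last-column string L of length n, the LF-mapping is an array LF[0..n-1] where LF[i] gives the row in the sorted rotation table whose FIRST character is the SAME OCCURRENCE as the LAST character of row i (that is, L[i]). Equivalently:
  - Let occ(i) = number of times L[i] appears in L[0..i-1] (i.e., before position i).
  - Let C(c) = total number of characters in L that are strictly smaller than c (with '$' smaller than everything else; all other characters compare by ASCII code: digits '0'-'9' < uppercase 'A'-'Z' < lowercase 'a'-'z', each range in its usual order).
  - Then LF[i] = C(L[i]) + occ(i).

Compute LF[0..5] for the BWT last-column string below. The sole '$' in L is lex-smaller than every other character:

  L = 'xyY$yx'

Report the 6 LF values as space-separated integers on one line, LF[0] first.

Char counts: '$':1, 'Y':1, 'x':2, 'y':2
C (first-col start): C('$')=0, C('Y')=1, C('x')=2, C('y')=4
L[0]='x': occ=0, LF[0]=C('x')+0=2+0=2
L[1]='y': occ=0, LF[1]=C('y')+0=4+0=4
L[2]='Y': occ=0, LF[2]=C('Y')+0=1+0=1
L[3]='$': occ=0, LF[3]=C('$')+0=0+0=0
L[4]='y': occ=1, LF[4]=C('y')+1=4+1=5
L[5]='x': occ=1, LF[5]=C('x')+1=2+1=3

Answer: 2 4 1 0 5 3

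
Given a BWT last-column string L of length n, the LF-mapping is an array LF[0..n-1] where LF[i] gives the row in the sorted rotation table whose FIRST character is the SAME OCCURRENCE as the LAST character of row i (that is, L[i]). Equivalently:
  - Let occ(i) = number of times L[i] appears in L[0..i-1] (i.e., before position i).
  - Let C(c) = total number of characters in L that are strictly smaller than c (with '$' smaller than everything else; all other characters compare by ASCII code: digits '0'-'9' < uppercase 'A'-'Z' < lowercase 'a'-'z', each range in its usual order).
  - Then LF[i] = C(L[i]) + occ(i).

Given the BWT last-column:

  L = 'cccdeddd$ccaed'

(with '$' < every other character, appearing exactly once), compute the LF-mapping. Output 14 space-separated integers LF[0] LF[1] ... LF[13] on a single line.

Answer: 2 3 4 7 12 8 9 10 0 5 6 1 13 11

Derivation:
Char counts: '$':1, 'a':1, 'c':5, 'd':5, 'e':2
C (first-col start): C('$')=0, C('a')=1, C('c')=2, C('d')=7, C('e')=12
L[0]='c': occ=0, LF[0]=C('c')+0=2+0=2
L[1]='c': occ=1, LF[1]=C('c')+1=2+1=3
L[2]='c': occ=2, LF[2]=C('c')+2=2+2=4
L[3]='d': occ=0, LF[3]=C('d')+0=7+0=7
L[4]='e': occ=0, LF[4]=C('e')+0=12+0=12
L[5]='d': occ=1, LF[5]=C('d')+1=7+1=8
L[6]='d': occ=2, LF[6]=C('d')+2=7+2=9
L[7]='d': occ=3, LF[7]=C('d')+3=7+3=10
L[8]='$': occ=0, LF[8]=C('$')+0=0+0=0
L[9]='c': occ=3, LF[9]=C('c')+3=2+3=5
L[10]='c': occ=4, LF[10]=C('c')+4=2+4=6
L[11]='a': occ=0, LF[11]=C('a')+0=1+0=1
L[12]='e': occ=1, LF[12]=C('e')+1=12+1=13
L[13]='d': occ=4, LF[13]=C('d')+4=7+4=11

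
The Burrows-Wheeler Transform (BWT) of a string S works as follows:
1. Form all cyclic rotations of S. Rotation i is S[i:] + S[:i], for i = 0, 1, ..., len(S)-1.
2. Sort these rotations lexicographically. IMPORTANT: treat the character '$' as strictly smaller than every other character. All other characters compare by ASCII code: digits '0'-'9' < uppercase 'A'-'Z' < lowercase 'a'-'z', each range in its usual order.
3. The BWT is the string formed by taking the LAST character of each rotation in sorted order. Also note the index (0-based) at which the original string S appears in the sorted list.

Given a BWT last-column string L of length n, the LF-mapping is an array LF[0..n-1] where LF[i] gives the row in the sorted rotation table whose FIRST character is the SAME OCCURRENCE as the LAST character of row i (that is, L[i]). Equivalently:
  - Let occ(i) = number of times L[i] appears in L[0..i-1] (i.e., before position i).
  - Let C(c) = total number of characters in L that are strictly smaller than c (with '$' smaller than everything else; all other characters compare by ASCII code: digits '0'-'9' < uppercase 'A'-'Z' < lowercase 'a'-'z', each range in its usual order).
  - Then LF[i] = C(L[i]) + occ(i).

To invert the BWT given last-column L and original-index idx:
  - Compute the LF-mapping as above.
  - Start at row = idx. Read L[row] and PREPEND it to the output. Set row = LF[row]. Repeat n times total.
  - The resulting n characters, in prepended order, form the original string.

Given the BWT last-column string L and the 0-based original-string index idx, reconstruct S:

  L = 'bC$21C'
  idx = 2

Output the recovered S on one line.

Answer: 2C1Cb$

Derivation:
LF mapping: 5 3 0 2 1 4
Walk LF starting at row 2, prepending L[row]:
  step 1: row=2, L[2]='$', prepend. Next row=LF[2]=0
  step 2: row=0, L[0]='b', prepend. Next row=LF[0]=5
  step 3: row=5, L[5]='C', prepend. Next row=LF[5]=4
  step 4: row=4, L[4]='1', prepend. Next row=LF[4]=1
  step 5: row=1, L[1]='C', prepend. Next row=LF[1]=3
  step 6: row=3, L[3]='2', prepend. Next row=LF[3]=2
Reversed output: 2C1Cb$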